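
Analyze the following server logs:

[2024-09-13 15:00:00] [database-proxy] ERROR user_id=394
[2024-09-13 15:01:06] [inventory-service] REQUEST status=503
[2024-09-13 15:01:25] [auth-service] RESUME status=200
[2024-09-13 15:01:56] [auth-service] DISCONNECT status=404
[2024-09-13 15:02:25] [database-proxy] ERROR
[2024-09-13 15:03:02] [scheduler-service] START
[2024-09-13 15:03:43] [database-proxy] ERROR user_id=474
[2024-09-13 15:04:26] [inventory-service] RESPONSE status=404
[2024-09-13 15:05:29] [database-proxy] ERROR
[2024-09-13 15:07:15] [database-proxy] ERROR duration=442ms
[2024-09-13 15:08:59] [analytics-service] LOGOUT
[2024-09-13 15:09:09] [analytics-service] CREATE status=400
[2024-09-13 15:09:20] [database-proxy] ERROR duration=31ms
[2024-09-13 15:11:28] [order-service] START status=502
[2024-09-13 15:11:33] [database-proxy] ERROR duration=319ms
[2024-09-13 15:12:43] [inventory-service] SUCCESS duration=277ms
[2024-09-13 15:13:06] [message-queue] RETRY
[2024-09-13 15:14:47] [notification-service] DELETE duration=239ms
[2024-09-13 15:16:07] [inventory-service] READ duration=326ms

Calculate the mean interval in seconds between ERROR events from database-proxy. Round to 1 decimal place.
115.5

To calculate average interval:

1. Find all ERROR events for database-proxy in order
2. Calculate time gaps between consecutive events
3. Compute mean of gaps: 693 / 6 = 115.5 seconds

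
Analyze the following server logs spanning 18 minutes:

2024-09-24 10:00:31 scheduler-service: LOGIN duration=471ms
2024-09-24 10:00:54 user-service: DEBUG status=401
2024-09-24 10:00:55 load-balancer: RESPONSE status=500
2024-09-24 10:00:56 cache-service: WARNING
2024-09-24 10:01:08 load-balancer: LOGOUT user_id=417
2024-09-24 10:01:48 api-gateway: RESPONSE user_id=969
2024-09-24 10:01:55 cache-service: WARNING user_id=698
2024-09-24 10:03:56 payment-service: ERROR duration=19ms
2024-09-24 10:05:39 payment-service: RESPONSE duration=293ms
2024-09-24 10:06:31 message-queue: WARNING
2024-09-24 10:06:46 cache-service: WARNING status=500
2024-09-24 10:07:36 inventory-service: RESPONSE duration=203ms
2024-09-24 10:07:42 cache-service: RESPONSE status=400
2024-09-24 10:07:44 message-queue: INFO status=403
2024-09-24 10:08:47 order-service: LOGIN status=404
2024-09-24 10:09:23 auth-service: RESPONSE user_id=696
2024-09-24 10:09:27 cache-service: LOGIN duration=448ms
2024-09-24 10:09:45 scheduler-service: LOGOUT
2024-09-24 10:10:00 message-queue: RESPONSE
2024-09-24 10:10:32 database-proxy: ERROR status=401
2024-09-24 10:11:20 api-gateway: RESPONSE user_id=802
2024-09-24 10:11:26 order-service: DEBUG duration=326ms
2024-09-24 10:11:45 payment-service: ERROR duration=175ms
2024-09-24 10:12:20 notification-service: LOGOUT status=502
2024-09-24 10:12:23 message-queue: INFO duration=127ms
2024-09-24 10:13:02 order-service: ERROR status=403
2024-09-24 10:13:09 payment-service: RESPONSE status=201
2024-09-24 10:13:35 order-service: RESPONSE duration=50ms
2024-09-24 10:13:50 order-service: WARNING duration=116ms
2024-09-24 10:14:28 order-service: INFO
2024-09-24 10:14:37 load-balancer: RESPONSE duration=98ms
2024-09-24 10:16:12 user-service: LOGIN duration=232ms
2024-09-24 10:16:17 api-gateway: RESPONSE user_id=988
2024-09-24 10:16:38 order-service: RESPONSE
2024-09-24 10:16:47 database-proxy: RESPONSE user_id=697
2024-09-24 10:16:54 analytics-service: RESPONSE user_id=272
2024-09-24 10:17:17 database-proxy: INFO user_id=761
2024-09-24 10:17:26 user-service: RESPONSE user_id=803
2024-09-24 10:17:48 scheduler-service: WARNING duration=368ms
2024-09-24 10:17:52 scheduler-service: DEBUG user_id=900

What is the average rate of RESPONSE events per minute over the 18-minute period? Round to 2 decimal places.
0.89

To calculate the rate:

1. Count total RESPONSE events: 16
2. Total time period: 18 minutes
3. Rate = 16 / 18 = 0.89 events per minute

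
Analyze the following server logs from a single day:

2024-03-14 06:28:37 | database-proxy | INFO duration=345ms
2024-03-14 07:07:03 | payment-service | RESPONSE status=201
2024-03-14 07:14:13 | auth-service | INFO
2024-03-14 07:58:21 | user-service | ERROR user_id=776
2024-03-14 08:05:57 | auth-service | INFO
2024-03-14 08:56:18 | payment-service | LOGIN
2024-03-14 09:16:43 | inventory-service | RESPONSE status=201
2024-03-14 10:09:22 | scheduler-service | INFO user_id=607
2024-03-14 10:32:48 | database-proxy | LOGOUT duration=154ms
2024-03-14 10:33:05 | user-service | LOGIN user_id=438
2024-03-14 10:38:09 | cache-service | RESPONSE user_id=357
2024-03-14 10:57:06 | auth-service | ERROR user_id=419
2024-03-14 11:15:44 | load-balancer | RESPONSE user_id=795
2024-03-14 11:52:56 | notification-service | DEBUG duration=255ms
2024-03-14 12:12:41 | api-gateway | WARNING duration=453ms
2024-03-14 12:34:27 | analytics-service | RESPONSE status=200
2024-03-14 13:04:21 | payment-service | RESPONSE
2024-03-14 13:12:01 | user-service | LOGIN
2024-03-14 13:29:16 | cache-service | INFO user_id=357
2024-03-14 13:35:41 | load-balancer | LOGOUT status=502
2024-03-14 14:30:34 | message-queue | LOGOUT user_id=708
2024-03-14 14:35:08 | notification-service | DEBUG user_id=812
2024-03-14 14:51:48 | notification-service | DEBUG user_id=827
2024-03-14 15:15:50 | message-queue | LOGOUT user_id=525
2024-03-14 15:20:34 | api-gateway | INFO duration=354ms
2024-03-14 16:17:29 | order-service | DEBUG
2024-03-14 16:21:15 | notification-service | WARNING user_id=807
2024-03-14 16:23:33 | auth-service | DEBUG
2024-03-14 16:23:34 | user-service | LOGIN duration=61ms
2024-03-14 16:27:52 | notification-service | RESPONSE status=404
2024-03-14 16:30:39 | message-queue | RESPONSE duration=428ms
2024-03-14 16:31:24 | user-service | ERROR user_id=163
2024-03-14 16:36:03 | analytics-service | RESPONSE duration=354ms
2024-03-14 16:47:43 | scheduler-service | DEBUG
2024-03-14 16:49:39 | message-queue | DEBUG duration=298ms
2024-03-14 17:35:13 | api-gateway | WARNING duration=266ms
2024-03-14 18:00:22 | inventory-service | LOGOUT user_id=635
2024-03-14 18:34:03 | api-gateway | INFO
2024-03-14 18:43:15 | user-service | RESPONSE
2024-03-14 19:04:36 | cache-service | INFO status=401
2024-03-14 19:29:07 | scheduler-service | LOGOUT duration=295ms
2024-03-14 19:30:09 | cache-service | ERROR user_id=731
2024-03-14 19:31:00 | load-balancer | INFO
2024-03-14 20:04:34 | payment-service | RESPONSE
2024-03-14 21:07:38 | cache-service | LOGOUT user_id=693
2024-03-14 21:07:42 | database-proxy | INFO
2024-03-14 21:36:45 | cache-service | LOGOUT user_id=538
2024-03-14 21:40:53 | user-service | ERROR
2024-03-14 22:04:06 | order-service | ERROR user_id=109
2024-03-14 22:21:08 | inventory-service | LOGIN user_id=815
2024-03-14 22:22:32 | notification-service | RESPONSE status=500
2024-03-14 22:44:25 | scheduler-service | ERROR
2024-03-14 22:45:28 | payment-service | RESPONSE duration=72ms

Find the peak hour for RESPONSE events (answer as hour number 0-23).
16

To find the peak hour:

1. Group all RESPONSE events by hour
2. Count events in each hour
3. Find hour with maximum count
4. Peak hour: 16 (with 3 events)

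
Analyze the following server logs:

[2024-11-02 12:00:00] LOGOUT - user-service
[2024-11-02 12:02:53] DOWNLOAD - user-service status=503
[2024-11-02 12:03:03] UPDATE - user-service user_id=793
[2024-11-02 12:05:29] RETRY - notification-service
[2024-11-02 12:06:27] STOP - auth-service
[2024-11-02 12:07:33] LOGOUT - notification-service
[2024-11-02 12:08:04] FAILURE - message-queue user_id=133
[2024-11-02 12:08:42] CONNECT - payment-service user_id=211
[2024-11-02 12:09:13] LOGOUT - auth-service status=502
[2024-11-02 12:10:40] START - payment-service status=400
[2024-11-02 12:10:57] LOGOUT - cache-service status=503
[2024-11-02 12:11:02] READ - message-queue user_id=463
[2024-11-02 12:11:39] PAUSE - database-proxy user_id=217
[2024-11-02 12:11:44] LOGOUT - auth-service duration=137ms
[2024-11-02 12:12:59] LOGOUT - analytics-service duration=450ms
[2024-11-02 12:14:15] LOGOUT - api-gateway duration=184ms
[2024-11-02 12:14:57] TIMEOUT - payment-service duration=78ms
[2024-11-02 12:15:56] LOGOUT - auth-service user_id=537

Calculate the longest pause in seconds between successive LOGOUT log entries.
453

To find the longest gap:

1. Extract all LOGOUT events in chronological order
2. Calculate time differences between consecutive events
3. Find the maximum difference
4. Longest gap: 453 seconds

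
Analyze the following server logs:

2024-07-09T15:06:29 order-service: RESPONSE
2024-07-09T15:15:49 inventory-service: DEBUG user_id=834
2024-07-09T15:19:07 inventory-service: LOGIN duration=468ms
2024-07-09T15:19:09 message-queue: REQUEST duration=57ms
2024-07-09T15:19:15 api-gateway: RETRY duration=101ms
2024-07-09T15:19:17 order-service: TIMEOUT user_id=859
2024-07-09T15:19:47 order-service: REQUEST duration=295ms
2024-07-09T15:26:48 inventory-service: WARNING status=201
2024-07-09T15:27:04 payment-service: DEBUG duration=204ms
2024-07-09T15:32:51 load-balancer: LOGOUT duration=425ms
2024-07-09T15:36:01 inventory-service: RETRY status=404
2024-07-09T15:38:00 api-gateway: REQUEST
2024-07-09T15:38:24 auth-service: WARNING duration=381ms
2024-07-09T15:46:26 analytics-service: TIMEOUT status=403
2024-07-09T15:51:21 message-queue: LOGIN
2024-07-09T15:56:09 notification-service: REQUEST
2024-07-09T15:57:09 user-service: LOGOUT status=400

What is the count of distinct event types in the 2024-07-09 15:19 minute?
4

To count unique event types:

1. Filter events in the minute starting at 2024-07-09 15:19
2. Extract event types from matching entries
3. Count unique types: 4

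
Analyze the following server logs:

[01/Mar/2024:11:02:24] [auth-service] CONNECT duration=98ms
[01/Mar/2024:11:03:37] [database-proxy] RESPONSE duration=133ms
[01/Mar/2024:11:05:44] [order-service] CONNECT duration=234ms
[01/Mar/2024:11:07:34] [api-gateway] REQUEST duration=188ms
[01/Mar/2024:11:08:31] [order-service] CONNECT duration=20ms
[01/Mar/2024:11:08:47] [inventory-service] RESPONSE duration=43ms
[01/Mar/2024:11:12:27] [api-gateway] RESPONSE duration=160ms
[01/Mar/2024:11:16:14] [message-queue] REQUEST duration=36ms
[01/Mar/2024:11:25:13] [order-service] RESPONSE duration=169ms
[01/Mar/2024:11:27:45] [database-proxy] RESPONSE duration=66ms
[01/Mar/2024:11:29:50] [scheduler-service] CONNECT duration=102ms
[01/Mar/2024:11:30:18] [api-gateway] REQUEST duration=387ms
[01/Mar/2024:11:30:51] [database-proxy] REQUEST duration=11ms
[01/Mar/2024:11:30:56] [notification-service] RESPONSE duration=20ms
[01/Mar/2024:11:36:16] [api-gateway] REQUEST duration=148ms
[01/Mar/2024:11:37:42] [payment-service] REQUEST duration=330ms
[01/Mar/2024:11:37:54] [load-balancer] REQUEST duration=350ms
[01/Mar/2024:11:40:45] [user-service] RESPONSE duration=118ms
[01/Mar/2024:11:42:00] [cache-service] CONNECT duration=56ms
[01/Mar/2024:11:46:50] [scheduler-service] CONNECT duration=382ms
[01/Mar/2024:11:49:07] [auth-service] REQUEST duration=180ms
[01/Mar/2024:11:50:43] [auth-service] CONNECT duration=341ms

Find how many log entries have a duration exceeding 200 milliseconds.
6

To count timeouts:

1. Threshold: 200ms
2. Extract duration from each log entry
3. Count entries where duration > 200
4. Timeout count: 6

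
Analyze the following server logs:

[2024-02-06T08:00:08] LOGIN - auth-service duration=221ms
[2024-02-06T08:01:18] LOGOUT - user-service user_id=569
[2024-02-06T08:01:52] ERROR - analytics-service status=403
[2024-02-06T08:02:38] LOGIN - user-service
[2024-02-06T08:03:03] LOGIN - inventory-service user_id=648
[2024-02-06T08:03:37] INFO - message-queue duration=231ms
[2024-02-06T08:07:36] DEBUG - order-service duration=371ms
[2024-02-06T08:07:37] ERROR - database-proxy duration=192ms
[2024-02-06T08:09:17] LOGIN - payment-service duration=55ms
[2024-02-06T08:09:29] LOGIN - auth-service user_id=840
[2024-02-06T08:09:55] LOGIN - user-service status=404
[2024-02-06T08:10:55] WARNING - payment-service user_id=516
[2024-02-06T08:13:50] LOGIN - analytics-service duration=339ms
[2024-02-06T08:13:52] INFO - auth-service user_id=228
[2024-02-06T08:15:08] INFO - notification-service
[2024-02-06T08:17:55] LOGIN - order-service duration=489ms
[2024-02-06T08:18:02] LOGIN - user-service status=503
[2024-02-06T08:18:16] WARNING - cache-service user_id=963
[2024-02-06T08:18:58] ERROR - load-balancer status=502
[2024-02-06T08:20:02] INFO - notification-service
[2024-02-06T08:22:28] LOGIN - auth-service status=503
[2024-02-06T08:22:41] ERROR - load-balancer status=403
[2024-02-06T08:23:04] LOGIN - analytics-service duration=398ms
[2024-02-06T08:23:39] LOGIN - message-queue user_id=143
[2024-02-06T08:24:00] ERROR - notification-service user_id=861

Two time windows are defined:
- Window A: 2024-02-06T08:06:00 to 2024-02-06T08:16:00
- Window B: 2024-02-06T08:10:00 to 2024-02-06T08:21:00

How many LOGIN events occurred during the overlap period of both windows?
1

To find overlap events:

1. Window A: 2024-02-06T08:06:00 to 2024-02-06T08:16:00
2. Window B: 2024-02-06T08:10:00 to 2024-02-06T08:21:00
3. Overlap period: 2024-02-06T08:10:00 to 2024-02-06T08:16:00
4. Count LOGIN events in overlap: 1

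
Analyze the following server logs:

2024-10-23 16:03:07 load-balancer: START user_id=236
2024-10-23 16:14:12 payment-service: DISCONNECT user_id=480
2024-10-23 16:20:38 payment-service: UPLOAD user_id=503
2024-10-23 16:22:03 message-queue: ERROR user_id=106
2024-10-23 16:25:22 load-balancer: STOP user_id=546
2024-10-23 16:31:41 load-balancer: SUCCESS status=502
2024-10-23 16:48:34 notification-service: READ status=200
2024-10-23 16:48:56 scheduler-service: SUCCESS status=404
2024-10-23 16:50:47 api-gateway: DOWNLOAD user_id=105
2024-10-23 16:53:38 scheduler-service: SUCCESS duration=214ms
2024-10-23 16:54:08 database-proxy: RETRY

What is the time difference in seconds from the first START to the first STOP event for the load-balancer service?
1335

To find the time between events:

1. Locate the first START event for load-balancer: 2024-10-23 16:03:07
2. Locate the first STOP event for load-balancer: 2024-10-23 16:25:22
3. Calculate the difference: 2024-10-23 16:25:22 - 2024-10-23 16:03:07 = 1335 seconds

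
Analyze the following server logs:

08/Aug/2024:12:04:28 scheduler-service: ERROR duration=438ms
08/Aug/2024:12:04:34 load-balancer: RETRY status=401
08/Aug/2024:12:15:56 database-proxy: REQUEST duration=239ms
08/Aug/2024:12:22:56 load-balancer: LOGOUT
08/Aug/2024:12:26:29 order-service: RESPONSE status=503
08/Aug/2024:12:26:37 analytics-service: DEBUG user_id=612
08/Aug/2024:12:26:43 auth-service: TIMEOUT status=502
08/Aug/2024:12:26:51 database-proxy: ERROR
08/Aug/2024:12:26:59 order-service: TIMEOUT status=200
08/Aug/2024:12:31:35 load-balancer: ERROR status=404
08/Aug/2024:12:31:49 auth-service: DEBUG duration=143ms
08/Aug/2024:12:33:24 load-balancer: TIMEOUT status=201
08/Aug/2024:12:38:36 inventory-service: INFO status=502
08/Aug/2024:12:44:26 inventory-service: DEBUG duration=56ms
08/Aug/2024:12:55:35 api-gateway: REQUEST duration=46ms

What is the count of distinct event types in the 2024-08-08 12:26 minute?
4

To count unique event types:

1. Filter events in the minute starting at 2024-08-08 12:26
2. Extract event types from matching entries
3. Count unique types: 4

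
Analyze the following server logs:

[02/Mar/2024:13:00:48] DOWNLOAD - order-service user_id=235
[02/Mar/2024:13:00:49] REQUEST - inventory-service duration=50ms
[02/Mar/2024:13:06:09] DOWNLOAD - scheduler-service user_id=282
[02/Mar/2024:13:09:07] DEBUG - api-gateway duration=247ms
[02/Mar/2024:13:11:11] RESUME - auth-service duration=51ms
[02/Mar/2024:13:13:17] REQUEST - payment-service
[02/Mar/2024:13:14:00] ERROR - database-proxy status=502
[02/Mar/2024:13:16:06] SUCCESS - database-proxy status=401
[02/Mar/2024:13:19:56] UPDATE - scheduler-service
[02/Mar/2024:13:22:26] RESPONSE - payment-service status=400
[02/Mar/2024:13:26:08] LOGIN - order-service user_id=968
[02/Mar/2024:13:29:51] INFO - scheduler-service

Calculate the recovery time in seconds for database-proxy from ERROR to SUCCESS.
126

To calculate recovery time:

1. Find ERROR event for database-proxy: 02/Mar/2024:13:14:00
2. Find next SUCCESS event for database-proxy: 02/Mar/2024:13:16:06
3. Recovery time: 02/Mar/2024:13:16:06 - 02/Mar/2024:13:14:00 = 126 seconds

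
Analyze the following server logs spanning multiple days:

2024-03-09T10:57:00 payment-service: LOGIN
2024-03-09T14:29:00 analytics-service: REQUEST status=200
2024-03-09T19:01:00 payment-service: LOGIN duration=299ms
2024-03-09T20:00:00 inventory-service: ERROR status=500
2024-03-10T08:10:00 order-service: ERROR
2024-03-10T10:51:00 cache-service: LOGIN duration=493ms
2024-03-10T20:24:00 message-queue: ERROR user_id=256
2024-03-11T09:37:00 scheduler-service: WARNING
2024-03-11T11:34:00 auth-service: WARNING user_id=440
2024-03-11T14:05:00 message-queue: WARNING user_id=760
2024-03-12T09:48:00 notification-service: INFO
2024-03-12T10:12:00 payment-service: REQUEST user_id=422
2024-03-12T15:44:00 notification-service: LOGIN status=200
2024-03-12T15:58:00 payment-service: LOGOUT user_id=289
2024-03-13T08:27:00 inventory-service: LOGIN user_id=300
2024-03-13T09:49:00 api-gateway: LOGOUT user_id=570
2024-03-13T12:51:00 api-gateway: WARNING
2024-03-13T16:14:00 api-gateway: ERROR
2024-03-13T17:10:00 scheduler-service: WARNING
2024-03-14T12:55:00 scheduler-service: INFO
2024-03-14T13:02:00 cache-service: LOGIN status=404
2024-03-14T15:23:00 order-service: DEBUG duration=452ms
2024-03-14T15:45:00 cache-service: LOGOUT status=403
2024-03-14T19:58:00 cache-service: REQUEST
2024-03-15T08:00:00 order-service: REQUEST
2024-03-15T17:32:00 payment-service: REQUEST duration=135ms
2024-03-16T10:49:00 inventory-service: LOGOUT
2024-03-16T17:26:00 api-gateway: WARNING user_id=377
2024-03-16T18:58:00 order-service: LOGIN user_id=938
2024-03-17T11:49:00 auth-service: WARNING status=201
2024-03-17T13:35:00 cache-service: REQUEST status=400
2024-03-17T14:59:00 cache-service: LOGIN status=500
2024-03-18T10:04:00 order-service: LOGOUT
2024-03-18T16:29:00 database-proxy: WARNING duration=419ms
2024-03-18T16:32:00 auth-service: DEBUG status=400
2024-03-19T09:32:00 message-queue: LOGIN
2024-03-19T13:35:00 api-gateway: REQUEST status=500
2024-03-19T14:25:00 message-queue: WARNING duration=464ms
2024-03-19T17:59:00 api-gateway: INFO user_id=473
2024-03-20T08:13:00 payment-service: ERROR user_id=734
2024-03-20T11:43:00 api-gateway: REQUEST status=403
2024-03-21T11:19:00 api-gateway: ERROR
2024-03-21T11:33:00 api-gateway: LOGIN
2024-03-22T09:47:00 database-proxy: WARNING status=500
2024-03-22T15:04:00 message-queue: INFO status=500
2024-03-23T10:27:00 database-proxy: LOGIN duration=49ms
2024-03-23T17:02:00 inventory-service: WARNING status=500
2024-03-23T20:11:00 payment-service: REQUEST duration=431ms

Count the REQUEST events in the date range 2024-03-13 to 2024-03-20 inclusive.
6

To filter by date range:

1. Date range: 2024-03-13 through 2024-03-20, both dates inclusive
2. Filter for REQUEST events whose date falls in this range
3. Count matching events: 6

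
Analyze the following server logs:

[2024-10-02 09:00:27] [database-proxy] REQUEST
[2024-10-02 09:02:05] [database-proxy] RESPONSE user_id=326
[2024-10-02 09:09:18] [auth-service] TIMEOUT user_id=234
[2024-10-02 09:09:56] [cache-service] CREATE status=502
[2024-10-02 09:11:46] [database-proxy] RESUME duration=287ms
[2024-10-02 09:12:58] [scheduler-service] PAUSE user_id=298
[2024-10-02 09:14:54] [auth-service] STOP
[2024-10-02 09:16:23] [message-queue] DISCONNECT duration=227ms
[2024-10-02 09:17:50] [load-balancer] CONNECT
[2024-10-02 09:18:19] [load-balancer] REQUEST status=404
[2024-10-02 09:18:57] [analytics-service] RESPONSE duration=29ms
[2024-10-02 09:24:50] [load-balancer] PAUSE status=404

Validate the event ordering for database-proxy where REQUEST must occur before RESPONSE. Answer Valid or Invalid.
Valid

To validate ordering:

1. Required order: REQUEST → RESPONSE
2. Rule: REQUEST must occur before RESPONSE
3. Check actual order of events for database-proxy
4. Result: Valid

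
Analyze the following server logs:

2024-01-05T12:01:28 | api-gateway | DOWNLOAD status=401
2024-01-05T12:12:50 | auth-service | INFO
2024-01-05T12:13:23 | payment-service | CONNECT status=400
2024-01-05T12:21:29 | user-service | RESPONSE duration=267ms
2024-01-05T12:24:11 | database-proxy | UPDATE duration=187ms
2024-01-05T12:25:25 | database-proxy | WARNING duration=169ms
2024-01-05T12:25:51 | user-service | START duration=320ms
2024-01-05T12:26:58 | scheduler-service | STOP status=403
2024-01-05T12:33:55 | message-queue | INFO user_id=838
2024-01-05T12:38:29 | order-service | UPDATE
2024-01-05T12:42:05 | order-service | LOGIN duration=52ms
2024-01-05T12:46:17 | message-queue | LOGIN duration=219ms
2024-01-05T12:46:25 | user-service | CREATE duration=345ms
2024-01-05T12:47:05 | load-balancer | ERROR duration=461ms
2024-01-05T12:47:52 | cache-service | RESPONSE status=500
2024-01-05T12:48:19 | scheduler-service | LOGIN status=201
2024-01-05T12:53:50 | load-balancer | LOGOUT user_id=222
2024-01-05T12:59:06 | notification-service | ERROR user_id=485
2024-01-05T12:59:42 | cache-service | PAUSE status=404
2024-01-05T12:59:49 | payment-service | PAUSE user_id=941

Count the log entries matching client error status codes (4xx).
4

To find matching entries:

1. Pattern to match: client error status codes (4xx)
2. Scan each log entry for the pattern
3. Count matches: 4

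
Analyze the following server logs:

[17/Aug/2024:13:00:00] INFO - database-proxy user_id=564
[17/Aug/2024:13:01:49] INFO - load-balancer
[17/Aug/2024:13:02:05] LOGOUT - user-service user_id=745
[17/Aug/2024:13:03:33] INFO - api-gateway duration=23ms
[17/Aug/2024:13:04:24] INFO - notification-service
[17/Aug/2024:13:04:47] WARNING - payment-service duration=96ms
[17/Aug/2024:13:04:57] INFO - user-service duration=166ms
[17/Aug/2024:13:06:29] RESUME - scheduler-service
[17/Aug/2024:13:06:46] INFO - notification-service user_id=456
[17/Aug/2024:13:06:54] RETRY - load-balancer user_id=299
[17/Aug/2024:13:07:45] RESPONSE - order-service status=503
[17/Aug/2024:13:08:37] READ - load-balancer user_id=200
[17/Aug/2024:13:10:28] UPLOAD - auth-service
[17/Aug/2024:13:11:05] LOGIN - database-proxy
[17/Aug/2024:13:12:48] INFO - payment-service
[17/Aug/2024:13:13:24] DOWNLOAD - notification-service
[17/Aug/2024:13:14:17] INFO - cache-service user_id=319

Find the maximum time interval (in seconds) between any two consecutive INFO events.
362

To find the longest gap:

1. Extract all INFO events in chronological order
2. Calculate time differences between consecutive events
3. Find the maximum difference
4. Longest gap: 362 seconds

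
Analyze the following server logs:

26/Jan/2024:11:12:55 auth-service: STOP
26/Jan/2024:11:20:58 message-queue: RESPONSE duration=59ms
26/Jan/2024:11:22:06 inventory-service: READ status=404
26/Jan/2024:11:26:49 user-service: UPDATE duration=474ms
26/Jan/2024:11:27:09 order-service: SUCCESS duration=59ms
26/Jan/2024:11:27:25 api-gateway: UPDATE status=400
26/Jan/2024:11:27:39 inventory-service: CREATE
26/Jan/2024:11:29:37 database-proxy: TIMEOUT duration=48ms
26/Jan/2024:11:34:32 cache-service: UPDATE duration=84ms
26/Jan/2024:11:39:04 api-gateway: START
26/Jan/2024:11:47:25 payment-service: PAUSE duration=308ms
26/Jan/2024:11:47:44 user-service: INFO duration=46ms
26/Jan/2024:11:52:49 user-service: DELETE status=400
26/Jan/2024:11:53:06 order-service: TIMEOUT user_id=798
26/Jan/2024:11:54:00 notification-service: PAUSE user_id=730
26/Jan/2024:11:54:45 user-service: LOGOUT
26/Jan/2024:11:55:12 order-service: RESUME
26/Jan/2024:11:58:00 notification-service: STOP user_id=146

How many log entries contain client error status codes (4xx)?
3

To find matching entries:

1. Pattern to match: client error status codes (4xx)
2. Scan each log entry for the pattern
3. Count matches: 3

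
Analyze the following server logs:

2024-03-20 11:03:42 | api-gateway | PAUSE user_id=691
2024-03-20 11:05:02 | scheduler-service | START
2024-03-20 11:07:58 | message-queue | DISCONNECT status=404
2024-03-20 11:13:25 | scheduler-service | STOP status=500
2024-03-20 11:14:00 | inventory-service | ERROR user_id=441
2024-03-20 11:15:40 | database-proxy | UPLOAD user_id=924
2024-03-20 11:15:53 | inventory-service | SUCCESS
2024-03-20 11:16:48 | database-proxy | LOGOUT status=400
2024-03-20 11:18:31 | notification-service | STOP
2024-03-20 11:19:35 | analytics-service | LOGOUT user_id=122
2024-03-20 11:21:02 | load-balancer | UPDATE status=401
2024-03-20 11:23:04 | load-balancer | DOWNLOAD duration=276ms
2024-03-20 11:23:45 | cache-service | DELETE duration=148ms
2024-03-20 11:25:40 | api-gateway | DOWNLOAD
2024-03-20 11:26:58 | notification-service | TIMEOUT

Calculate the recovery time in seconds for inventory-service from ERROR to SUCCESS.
113

To calculate recovery time:

1. Find ERROR event for inventory-service: 2024-03-20 11:14:00
2. Find next SUCCESS event for inventory-service: 2024-03-20 11:15:53
3. Recovery time: 2024-03-20 11:15:53 - 2024-03-20 11:14:00 = 113 seconds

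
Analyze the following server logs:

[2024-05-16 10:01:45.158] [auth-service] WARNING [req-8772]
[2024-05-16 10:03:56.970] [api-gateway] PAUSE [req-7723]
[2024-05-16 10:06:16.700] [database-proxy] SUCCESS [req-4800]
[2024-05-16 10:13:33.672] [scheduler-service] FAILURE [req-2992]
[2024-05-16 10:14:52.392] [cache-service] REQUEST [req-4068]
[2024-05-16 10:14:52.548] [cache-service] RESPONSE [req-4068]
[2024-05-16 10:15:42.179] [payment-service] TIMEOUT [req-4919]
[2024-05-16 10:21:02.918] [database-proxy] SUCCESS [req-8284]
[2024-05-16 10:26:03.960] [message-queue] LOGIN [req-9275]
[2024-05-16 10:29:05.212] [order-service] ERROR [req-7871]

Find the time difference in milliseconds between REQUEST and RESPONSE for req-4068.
156

To calculate latency:

1. Find REQUEST with id req-4068: 2024-05-16 10:14:52.392
2. Find RESPONSE with id req-4068: 2024-05-16 10:14:52.548
3. Latency: 2024-05-16 10:14:52.548 - 2024-05-16 10:14:52.392 = 156ms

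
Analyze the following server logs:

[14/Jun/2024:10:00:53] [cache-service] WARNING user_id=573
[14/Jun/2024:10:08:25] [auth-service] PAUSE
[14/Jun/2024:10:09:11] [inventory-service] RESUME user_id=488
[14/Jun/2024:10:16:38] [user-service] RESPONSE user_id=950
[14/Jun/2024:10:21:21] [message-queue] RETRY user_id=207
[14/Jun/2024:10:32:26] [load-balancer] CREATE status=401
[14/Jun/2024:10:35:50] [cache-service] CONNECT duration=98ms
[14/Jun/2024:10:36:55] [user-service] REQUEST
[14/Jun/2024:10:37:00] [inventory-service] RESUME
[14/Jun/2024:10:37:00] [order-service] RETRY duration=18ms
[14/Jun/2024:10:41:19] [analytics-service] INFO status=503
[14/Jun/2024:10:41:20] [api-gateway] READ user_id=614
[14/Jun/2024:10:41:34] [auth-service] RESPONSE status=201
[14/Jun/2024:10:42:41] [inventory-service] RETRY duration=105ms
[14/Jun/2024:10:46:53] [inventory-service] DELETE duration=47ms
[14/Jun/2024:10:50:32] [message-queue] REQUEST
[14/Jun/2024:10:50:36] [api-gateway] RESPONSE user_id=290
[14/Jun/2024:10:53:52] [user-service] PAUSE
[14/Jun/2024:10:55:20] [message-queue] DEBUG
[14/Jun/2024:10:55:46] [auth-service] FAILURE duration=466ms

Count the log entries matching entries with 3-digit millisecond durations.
2

To find matching entries:

1. Pattern to match: entries with 3-digit millisecond durations
2. Scan each log entry for the pattern
3. Count matches: 2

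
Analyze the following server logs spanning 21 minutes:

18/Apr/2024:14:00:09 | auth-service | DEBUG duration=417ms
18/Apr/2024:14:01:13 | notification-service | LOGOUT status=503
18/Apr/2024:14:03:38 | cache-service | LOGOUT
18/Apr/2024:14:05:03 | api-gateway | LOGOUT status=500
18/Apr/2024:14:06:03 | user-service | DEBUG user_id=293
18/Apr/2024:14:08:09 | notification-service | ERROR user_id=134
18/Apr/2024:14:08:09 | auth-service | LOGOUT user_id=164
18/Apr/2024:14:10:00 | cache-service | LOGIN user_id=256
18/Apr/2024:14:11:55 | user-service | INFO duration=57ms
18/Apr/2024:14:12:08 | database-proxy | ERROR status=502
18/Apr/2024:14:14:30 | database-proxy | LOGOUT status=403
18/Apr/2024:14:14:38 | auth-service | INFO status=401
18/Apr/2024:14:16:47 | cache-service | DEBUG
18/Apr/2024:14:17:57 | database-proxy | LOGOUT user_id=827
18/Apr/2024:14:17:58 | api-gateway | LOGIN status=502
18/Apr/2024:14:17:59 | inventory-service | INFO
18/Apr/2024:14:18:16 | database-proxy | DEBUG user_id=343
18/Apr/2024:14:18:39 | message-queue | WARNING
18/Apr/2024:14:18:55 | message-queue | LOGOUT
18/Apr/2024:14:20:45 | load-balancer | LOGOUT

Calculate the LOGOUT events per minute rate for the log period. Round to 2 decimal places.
0.38

To calculate the rate:

1. Count total LOGOUT events: 8
2. Total time period: 21 minutes
3. Rate = 8 / 21 = 0.38 events per minute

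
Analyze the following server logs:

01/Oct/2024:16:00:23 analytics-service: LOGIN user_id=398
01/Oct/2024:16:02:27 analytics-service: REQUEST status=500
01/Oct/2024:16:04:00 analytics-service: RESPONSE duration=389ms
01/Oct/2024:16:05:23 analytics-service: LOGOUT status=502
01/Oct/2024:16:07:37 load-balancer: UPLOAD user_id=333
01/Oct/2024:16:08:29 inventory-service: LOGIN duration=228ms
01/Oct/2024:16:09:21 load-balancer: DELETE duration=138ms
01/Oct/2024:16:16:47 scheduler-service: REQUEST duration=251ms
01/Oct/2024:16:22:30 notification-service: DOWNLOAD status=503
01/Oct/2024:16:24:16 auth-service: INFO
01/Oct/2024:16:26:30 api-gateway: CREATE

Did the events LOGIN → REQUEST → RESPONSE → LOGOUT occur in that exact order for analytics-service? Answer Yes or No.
Yes

To verify sequence order:

1. Find all events in sequence LOGIN → REQUEST → RESPONSE → LOGOUT for analytics-service
2. Extract their timestamps
3. Check if timestamps are in ascending order
4. Result: Yes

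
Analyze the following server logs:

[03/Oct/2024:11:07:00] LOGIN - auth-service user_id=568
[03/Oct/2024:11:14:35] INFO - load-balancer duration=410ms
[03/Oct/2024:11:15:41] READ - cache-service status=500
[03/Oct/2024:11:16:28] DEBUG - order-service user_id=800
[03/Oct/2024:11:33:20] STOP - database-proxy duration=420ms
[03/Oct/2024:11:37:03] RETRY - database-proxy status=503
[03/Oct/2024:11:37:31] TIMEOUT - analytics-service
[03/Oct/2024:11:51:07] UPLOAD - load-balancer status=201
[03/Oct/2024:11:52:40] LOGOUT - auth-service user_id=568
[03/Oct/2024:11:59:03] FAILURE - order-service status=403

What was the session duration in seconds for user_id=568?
2740

To calculate session duration:

1. Find LOGIN event for user_id=568: 03/Oct/2024:11:07:00
2. Find LOGOUT event for user_id=568: 03/Oct/2024:11:52:40
3. Session duration: 03/Oct/2024:11:52:40 - 03/Oct/2024:11:07:00 = 2740 seconds (45 minutes)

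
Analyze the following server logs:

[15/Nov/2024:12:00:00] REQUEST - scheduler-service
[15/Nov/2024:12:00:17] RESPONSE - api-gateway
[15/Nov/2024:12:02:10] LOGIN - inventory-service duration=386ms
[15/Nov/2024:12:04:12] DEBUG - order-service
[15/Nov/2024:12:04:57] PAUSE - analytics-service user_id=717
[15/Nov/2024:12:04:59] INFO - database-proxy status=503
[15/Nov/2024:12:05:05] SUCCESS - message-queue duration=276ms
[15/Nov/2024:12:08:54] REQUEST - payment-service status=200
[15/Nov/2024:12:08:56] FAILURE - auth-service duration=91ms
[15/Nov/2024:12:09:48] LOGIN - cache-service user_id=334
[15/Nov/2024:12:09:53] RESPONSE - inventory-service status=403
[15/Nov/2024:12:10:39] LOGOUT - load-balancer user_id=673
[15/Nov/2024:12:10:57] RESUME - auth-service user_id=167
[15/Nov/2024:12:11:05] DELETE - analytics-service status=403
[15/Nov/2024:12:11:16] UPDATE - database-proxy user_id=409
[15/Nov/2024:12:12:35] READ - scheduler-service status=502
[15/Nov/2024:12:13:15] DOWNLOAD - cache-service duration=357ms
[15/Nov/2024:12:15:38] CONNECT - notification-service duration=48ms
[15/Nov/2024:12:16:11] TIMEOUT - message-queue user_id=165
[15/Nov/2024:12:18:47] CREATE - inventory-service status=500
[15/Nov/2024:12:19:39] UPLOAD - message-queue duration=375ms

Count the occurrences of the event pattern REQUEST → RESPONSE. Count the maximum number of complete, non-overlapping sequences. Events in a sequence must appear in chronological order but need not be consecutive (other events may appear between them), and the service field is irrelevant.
2

To count sequences:

1. Look for pattern: REQUEST → RESPONSE
2. Greedily scan the log in chronological order, matching each sequence element in turn (ignoring service)
3. Each time the full pattern completes, increment the count and restart matching from the next event
4. Complete non-overlapping sequences found: 2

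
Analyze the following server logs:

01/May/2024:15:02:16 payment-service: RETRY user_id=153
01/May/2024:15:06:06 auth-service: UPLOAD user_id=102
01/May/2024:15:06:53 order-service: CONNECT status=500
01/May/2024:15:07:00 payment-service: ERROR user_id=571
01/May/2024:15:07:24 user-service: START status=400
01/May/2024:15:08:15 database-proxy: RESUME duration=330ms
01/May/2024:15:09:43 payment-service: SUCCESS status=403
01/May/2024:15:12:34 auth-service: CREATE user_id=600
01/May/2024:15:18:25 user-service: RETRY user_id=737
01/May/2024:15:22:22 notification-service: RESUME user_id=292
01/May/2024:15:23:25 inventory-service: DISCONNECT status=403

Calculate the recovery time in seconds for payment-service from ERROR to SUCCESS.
163

To calculate recovery time:

1. Find ERROR event for payment-service: 01/May/2024:15:07:00
2. Find next SUCCESS event for payment-service: 01/May/2024:15:09:43
3. Recovery time: 01/May/2024:15:09:43 - 01/May/2024:15:07:00 = 163 seconds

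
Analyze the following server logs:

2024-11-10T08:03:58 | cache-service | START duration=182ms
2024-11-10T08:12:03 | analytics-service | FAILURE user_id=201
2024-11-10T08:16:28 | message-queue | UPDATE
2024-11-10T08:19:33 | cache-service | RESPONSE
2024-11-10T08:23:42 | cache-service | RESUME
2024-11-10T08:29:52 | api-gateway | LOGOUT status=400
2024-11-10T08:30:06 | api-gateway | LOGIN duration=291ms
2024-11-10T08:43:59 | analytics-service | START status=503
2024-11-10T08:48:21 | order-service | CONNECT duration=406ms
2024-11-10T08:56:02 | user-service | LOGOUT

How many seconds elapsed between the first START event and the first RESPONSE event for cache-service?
935

To find the time between events:

1. Locate the first START event for cache-service: 2024-11-10T08:03:58
2. Locate the first RESPONSE event for cache-service: 2024-11-10T08:19:33
3. Calculate the difference: 2024-11-10T08:19:33 - 2024-11-10T08:03:58 = 935 seconds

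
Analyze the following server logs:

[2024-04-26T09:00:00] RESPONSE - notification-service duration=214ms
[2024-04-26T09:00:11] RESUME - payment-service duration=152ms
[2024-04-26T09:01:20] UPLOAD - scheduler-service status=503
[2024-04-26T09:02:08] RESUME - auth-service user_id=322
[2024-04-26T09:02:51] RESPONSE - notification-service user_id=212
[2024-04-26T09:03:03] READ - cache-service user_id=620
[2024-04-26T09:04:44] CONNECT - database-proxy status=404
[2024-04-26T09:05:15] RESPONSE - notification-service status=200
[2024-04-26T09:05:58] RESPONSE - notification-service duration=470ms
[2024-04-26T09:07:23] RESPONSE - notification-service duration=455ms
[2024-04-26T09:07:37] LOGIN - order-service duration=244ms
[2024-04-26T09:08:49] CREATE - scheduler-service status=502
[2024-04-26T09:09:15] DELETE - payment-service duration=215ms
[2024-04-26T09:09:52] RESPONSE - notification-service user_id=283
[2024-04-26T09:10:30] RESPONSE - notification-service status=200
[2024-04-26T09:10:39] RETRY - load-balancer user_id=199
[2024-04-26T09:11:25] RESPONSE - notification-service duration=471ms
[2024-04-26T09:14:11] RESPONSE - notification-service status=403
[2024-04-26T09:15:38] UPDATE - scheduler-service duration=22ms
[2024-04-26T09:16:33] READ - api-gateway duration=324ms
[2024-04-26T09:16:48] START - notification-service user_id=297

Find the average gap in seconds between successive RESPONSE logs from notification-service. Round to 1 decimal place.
106.4

To calculate average interval:

1. Find all RESPONSE events for notification-service in order
2. Calculate time gaps between consecutive events
3. Compute mean of gaps: 851 / 8 = 106.4 seconds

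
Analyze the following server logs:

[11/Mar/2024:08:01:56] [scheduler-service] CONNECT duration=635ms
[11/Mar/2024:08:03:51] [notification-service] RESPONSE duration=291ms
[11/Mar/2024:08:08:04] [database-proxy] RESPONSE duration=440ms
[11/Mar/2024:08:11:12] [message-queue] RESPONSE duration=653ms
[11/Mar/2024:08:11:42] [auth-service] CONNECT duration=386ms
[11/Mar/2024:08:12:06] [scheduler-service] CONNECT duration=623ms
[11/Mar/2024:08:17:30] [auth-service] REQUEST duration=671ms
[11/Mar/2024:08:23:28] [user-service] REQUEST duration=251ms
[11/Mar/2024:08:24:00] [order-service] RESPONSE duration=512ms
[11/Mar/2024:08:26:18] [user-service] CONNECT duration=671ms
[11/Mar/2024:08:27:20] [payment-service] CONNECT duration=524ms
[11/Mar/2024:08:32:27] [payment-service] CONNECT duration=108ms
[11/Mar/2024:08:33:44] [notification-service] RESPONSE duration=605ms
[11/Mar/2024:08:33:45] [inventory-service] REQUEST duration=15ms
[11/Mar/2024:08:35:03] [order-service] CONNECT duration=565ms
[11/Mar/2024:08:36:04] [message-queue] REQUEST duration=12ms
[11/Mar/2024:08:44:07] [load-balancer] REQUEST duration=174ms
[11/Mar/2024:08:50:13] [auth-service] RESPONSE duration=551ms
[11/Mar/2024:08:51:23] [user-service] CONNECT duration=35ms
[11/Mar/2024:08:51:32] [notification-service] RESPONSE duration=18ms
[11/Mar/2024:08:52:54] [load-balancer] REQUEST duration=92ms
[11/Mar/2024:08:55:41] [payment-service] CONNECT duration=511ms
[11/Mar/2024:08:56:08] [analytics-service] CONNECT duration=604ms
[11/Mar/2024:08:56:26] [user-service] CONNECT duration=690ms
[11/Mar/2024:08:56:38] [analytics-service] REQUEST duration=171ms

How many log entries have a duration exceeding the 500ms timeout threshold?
13

To count timeouts:

1. Threshold: 500ms
2. Extract duration from each log entry
3. Count entries where duration > 500
4. Timeout count: 13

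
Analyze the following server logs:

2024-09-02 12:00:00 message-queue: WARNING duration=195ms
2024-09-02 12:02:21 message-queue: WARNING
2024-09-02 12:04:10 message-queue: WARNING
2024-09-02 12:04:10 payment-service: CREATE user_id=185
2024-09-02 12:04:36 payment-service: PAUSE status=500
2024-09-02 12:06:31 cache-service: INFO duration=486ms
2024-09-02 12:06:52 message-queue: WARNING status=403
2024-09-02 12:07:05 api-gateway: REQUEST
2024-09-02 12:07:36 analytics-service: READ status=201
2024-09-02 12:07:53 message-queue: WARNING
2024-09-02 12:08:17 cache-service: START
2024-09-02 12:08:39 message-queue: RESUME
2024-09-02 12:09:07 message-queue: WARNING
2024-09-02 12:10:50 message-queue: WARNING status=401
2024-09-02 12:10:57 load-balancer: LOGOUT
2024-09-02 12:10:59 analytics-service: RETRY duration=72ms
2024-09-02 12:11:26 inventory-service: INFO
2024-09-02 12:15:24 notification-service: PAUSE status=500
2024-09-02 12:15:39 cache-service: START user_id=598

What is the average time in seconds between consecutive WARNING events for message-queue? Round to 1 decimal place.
108.3

To calculate average interval:

1. Find all WARNING events for message-queue in order
2. Calculate time gaps between consecutive events
3. Compute mean of gaps: 650 / 6 = 108.3 seconds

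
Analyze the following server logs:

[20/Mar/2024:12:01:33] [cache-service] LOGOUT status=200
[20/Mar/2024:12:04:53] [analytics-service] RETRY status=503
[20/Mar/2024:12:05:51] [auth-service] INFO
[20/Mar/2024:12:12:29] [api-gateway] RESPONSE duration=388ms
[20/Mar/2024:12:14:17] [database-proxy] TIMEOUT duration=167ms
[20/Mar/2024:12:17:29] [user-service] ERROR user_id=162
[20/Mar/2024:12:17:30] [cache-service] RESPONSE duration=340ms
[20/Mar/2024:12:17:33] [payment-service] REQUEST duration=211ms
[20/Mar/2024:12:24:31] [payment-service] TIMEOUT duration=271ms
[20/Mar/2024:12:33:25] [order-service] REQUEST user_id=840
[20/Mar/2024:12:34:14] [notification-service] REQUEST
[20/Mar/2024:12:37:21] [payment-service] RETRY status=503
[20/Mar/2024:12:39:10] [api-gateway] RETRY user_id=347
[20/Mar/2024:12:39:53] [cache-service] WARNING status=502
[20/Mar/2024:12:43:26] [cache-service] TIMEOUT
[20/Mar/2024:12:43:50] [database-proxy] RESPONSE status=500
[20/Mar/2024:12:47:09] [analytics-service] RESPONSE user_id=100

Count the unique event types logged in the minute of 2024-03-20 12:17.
3

To count unique event types:

1. Filter events in the minute starting at 2024-03-20 12:17
2. Extract event types from matching entries
3. Count unique types: 3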